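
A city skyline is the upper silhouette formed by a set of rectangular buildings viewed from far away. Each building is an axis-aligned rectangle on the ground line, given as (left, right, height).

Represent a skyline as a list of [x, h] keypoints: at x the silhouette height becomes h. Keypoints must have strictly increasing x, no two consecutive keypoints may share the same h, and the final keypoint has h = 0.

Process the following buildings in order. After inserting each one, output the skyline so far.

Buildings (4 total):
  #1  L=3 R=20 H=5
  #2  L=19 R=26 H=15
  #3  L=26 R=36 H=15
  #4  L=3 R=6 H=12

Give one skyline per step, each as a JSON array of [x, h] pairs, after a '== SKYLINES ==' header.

== SKYLINES ==
[[3,5],[20,0]]
[[3,5],[19,15],[26,0]]
[[3,5],[19,15],[36,0]]
[[3,12],[6,5],[19,15],[36,0]]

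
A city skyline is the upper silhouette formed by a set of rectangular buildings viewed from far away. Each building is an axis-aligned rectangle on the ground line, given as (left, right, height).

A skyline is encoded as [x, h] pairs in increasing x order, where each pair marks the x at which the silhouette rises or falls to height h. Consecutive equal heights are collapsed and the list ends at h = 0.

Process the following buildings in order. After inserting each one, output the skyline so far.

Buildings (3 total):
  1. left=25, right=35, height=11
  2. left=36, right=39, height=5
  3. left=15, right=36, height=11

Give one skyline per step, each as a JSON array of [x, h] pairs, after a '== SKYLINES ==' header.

== SKYLINES ==
[[25,11],[35,0]]
[[25,11],[35,0],[36,5],[39,0]]
[[15,11],[36,5],[39,0]]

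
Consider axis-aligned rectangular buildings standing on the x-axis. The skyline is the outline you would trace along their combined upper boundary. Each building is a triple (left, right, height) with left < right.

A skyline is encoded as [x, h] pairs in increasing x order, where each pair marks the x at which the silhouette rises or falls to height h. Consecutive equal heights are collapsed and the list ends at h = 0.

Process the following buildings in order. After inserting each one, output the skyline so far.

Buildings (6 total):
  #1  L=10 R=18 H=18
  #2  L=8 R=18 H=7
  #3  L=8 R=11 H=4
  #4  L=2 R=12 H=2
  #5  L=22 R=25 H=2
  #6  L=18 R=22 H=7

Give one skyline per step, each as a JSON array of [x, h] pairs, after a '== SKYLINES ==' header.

== SKYLINES ==
[[10,18],[18,0]]
[[8,7],[10,18],[18,0]]
[[8,7],[10,18],[18,0]]
[[2,2],[8,7],[10,18],[18,0]]
[[2,2],[8,7],[10,18],[18,0],[22,2],[25,0]]
[[2,2],[8,7],[10,18],[18,7],[22,2],[25,0]]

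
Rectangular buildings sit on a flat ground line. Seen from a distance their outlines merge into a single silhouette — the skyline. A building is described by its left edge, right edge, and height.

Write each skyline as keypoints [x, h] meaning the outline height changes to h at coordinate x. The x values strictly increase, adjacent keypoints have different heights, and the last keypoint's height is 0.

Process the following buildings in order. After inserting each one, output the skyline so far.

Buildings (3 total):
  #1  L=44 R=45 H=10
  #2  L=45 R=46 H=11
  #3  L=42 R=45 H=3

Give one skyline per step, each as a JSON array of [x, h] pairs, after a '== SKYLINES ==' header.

== SKYLINES ==
[[44,10],[45,0]]
[[44,10],[45,11],[46,0]]
[[42,3],[44,10],[45,11],[46,0]]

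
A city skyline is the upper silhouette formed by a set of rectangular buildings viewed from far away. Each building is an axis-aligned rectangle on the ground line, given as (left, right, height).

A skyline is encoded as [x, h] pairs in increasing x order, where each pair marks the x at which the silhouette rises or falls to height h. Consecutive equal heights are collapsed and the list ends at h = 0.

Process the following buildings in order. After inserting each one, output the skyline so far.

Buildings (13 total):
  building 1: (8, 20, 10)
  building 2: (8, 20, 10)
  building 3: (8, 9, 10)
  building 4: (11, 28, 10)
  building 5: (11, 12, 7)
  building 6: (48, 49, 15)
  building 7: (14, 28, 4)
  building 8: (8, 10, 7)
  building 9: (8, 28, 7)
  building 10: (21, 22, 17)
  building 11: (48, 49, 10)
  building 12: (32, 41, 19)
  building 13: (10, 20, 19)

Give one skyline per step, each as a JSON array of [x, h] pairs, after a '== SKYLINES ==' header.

== SKYLINES ==
[[8,10],[20,0]]
[[8,10],[20,0]]
[[8,10],[20,0]]
[[8,10],[28,0]]
[[8,10],[28,0]]
[[8,10],[28,0],[48,15],[49,0]]
[[8,10],[28,0],[48,15],[49,0]]
[[8,10],[28,0],[48,15],[49,0]]
[[8,10],[28,0],[48,15],[49,0]]
[[8,10],[21,17],[22,10],[28,0],[48,15],[49,0]]
[[8,10],[21,17],[22,10],[28,0],[48,15],[49,0]]
[[8,10],[21,17],[22,10],[28,0],[32,19],[41,0],[48,15],[49,0]]
[[8,10],[10,19],[20,10],[21,17],[22,10],[28,0],[32,19],[41,0],[48,15],[49,0]]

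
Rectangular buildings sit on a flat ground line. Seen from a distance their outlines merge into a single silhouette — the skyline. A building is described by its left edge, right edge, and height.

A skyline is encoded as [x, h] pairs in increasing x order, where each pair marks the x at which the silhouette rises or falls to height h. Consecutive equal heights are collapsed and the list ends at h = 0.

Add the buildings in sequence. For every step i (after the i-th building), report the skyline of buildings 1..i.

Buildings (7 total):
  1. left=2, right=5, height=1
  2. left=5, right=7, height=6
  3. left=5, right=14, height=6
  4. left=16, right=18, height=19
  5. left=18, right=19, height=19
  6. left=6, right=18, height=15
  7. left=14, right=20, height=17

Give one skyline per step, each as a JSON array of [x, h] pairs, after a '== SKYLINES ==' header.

== SKYLINES ==
[[2,1],[5,0]]
[[2,1],[5,6],[7,0]]
[[2,1],[5,6],[14,0]]
[[2,1],[5,6],[14,0],[16,19],[18,0]]
[[2,1],[5,6],[14,0],[16,19],[19,0]]
[[2,1],[5,6],[6,15],[16,19],[19,0]]
[[2,1],[5,6],[6,15],[14,17],[16,19],[19,17],[20,0]]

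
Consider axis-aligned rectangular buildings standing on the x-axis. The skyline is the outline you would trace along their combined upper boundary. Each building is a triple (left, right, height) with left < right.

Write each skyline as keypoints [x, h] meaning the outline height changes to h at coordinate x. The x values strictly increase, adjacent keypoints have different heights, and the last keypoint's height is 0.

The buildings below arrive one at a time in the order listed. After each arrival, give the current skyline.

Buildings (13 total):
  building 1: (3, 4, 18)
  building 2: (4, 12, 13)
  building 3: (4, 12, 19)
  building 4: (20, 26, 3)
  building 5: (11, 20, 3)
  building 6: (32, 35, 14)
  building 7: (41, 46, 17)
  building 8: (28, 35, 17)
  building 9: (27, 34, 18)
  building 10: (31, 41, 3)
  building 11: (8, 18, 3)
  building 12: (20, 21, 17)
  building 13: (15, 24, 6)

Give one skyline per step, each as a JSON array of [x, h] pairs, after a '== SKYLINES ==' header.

== SKYLINES ==
[[3,18],[4,0]]
[[3,18],[4,13],[12,0]]
[[3,18],[4,19],[12,0]]
[[3,18],[4,19],[12,0],[20,3],[26,0]]
[[3,18],[4,19],[12,3],[26,0]]
[[3,18],[4,19],[12,3],[26,0],[32,14],[35,0]]
[[3,18],[4,19],[12,3],[26,0],[32,14],[35,0],[41,17],[46,0]]
[[3,18],[4,19],[12,3],[26,0],[28,17],[35,0],[41,17],[46,0]]
[[3,18],[4,19],[12,3],[26,0],[27,18],[34,17],[35,0],[41,17],[46,0]]
[[3,18],[4,19],[12,3],[26,0],[27,18],[34,17],[35,3],[41,17],[46,0]]
[[3,18],[4,19],[12,3],[26,0],[27,18],[34,17],[35,3],[41,17],[46,0]]
[[3,18],[4,19],[12,3],[20,17],[21,3],[26,0],[27,18],[34,17],[35,3],[41,17],[46,0]]
[[3,18],[4,19],[12,3],[15,6],[20,17],[21,6],[24,3],[26,0],[27,18],[34,17],[35,3],[41,17],[46,0]]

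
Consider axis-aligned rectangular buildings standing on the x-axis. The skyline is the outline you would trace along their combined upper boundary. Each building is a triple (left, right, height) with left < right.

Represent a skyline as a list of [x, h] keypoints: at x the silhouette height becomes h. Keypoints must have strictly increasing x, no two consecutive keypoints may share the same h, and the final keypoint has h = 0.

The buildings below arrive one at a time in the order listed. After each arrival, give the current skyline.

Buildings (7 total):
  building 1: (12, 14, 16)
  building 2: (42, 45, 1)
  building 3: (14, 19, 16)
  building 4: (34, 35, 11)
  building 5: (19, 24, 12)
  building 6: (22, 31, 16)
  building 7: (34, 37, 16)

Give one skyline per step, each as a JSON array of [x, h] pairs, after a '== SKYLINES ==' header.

== SKYLINES ==
[[12,16],[14,0]]
[[12,16],[14,0],[42,1],[45,0]]
[[12,16],[19,0],[42,1],[45,0]]
[[12,16],[19,0],[34,11],[35,0],[42,1],[45,0]]
[[12,16],[19,12],[24,0],[34,11],[35,0],[42,1],[45,0]]
[[12,16],[19,12],[22,16],[31,0],[34,11],[35,0],[42,1],[45,0]]
[[12,16],[19,12],[22,16],[31,0],[34,16],[37,0],[42,1],[45,0]]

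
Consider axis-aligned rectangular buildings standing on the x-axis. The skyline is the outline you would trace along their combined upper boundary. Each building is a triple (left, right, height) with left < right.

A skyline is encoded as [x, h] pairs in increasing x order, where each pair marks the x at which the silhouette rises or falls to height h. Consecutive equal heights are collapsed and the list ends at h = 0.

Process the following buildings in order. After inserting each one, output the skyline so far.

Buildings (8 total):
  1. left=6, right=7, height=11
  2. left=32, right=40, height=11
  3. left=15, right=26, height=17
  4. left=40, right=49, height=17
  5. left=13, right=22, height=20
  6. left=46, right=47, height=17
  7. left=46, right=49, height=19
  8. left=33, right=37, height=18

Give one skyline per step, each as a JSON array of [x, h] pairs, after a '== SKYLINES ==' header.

== SKYLINES ==
[[6,11],[7,0]]
[[6,11],[7,0],[32,11],[40,0]]
[[6,11],[7,0],[15,17],[26,0],[32,11],[40,0]]
[[6,11],[7,0],[15,17],[26,0],[32,11],[40,17],[49,0]]
[[6,11],[7,0],[13,20],[22,17],[26,0],[32,11],[40,17],[49,0]]
[[6,11],[7,0],[13,20],[22,17],[26,0],[32,11],[40,17],[49,0]]
[[6,11],[7,0],[13,20],[22,17],[26,0],[32,11],[40,17],[46,19],[49,0]]
[[6,11],[7,0],[13,20],[22,17],[26,0],[32,11],[33,18],[37,11],[40,17],[46,19],[49,0]]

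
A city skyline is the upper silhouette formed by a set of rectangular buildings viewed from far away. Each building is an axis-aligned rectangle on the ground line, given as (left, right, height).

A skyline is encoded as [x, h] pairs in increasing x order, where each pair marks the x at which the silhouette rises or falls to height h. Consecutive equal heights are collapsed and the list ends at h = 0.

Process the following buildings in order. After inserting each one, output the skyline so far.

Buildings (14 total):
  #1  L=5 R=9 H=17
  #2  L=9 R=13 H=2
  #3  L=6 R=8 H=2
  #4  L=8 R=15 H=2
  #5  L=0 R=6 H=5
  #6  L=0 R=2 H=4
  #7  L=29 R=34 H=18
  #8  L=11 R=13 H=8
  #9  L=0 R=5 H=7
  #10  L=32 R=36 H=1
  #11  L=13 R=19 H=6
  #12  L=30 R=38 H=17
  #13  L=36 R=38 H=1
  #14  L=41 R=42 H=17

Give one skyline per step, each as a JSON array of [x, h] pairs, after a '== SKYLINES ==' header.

== SKYLINES ==
[[5,17],[9,0]]
[[5,17],[9,2],[13,0]]
[[5,17],[9,2],[13,0]]
[[5,17],[9,2],[15,0]]
[[0,5],[5,17],[9,2],[15,0]]
[[0,5],[5,17],[9,2],[15,0]]
[[0,5],[5,17],[9,2],[15,0],[29,18],[34,0]]
[[0,5],[5,17],[9,2],[11,8],[13,2],[15,0],[29,18],[34,0]]
[[0,7],[5,17],[9,2],[11,8],[13,2],[15,0],[29,18],[34,0]]
[[0,7],[5,17],[9,2],[11,8],[13,2],[15,0],[29,18],[34,1],[36,0]]
[[0,7],[5,17],[9,2],[11,8],[13,6],[19,0],[29,18],[34,1],[36,0]]
[[0,7],[5,17],[9,2],[11,8],[13,6],[19,0],[29,18],[34,17],[38,0]]
[[0,7],[5,17],[9,2],[11,8],[13,6],[19,0],[29,18],[34,17],[38,0]]
[[0,7],[5,17],[9,2],[11,8],[13,6],[19,0],[29,18],[34,17],[38,0],[41,17],[42,0]]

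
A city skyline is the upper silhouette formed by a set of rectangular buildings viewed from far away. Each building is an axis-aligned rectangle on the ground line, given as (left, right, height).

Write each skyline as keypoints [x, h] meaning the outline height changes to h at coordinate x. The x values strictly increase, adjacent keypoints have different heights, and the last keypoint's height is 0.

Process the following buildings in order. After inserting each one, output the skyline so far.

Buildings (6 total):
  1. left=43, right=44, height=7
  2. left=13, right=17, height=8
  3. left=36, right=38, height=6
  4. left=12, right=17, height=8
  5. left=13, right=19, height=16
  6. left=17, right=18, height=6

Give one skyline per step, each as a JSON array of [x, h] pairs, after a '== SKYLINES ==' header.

== SKYLINES ==
[[43,7],[44,0]]
[[13,8],[17,0],[43,7],[44,0]]
[[13,8],[17,0],[36,6],[38,0],[43,7],[44,0]]
[[12,8],[17,0],[36,6],[38,0],[43,7],[44,0]]
[[12,8],[13,16],[19,0],[36,6],[38,0],[43,7],[44,0]]
[[12,8],[13,16],[19,0],[36,6],[38,0],[43,7],[44,0]]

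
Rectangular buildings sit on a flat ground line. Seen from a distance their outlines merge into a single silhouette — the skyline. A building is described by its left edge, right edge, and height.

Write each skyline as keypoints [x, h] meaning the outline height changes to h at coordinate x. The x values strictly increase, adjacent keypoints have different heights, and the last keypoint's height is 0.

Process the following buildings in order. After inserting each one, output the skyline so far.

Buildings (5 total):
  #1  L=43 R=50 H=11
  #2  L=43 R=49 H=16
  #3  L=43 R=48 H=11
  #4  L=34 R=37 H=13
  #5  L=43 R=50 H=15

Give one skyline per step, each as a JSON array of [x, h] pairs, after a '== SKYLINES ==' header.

== SKYLINES ==
[[43,11],[50,0]]
[[43,16],[49,11],[50,0]]
[[43,16],[49,11],[50,0]]
[[34,13],[37,0],[43,16],[49,11],[50,0]]
[[34,13],[37,0],[43,16],[49,15],[50,0]]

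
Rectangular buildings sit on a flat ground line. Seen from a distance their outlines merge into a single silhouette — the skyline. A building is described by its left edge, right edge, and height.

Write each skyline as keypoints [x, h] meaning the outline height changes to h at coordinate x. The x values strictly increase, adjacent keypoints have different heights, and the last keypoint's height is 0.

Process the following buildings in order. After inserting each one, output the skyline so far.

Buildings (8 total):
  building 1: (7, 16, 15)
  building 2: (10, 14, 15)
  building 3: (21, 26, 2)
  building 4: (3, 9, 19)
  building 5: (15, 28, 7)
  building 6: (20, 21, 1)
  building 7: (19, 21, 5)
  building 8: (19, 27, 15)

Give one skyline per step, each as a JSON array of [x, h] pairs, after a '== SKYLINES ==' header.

== SKYLINES ==
[[7,15],[16,0]]
[[7,15],[16,0]]
[[7,15],[16,0],[21,2],[26,0]]
[[3,19],[9,15],[16,0],[21,2],[26,0]]
[[3,19],[9,15],[16,7],[28,0]]
[[3,19],[9,15],[16,7],[28,0]]
[[3,19],[9,15],[16,7],[28,0]]
[[3,19],[9,15],[16,7],[19,15],[27,7],[28,0]]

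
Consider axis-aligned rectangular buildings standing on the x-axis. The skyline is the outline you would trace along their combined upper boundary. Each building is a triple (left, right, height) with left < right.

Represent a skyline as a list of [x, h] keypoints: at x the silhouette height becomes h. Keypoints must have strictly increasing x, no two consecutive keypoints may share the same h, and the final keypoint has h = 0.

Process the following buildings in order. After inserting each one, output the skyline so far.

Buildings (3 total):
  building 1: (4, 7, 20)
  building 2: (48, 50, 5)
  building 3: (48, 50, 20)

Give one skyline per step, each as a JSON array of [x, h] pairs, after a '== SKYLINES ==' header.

== SKYLINES ==
[[4,20],[7,0]]
[[4,20],[7,0],[48,5],[50,0]]
[[4,20],[7,0],[48,20],[50,0]]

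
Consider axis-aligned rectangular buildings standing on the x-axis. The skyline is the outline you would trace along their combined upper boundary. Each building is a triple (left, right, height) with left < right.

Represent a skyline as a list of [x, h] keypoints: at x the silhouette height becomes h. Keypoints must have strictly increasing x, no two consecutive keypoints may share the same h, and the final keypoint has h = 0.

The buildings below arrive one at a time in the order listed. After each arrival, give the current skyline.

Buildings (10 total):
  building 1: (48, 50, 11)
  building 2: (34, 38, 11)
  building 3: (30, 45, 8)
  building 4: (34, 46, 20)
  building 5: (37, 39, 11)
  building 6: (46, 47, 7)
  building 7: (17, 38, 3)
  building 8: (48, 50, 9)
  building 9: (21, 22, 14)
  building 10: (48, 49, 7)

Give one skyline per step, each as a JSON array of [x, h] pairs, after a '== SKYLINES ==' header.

== SKYLINES ==
[[48,11],[50,0]]
[[34,11],[38,0],[48,11],[50,0]]
[[30,8],[34,11],[38,8],[45,0],[48,11],[50,0]]
[[30,8],[34,20],[46,0],[48,11],[50,0]]
[[30,8],[34,20],[46,0],[48,11],[50,0]]
[[30,8],[34,20],[46,7],[47,0],[48,11],[50,0]]
[[17,3],[30,8],[34,20],[46,7],[47,0],[48,11],[50,0]]
[[17,3],[30,8],[34,20],[46,7],[47,0],[48,11],[50,0]]
[[17,3],[21,14],[22,3],[30,8],[34,20],[46,7],[47,0],[48,11],[50,0]]
[[17,3],[21,14],[22,3],[30,8],[34,20],[46,7],[47,0],[48,11],[50,0]]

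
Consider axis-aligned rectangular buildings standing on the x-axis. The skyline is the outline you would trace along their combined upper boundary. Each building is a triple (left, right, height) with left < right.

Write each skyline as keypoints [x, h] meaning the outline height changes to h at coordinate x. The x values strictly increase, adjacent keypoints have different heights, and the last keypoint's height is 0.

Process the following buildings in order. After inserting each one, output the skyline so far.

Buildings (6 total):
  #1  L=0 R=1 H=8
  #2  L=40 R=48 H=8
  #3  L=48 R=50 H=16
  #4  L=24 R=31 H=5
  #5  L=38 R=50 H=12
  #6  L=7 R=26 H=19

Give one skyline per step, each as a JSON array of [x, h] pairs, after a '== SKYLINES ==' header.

== SKYLINES ==
[[0,8],[1,0]]
[[0,8],[1,0],[40,8],[48,0]]
[[0,8],[1,0],[40,8],[48,16],[50,0]]
[[0,8],[1,0],[24,5],[31,0],[40,8],[48,16],[50,0]]
[[0,8],[1,0],[24,5],[31,0],[38,12],[48,16],[50,0]]
[[0,8],[1,0],[7,19],[26,5],[31,0],[38,12],[48,16],[50,0]]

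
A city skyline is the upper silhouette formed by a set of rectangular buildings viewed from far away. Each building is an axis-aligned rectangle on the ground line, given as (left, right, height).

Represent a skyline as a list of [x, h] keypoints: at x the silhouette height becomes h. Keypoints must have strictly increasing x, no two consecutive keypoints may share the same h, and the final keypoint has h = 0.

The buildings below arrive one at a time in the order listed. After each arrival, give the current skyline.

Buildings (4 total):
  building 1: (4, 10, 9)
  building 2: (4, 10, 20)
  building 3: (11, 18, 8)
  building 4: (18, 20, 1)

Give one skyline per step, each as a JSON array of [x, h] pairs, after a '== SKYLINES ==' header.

== SKYLINES ==
[[4,9],[10,0]]
[[4,20],[10,0]]
[[4,20],[10,0],[11,8],[18,0]]
[[4,20],[10,0],[11,8],[18,1],[20,0]]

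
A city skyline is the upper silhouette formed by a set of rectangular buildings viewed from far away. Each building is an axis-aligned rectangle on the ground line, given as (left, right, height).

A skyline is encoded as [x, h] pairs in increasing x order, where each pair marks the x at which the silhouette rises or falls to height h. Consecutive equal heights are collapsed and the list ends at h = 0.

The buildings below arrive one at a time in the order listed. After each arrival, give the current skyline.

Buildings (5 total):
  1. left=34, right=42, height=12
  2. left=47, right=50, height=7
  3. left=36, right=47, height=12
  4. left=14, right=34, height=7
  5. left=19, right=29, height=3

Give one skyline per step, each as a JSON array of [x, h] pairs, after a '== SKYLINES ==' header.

== SKYLINES ==
[[34,12],[42,0]]
[[34,12],[42,0],[47,7],[50,0]]
[[34,12],[47,7],[50,0]]
[[14,7],[34,12],[47,7],[50,0]]
[[14,7],[34,12],[47,7],[50,0]]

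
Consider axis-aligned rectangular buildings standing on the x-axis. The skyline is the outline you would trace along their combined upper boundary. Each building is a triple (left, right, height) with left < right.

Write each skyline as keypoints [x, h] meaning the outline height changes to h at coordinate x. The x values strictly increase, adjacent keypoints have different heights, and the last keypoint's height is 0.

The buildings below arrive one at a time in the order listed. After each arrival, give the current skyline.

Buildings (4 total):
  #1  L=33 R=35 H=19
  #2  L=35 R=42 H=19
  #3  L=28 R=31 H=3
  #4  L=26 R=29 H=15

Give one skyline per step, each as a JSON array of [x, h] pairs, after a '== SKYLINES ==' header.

== SKYLINES ==
[[33,19],[35,0]]
[[33,19],[42,0]]
[[28,3],[31,0],[33,19],[42,0]]
[[26,15],[29,3],[31,0],[33,19],[42,0]]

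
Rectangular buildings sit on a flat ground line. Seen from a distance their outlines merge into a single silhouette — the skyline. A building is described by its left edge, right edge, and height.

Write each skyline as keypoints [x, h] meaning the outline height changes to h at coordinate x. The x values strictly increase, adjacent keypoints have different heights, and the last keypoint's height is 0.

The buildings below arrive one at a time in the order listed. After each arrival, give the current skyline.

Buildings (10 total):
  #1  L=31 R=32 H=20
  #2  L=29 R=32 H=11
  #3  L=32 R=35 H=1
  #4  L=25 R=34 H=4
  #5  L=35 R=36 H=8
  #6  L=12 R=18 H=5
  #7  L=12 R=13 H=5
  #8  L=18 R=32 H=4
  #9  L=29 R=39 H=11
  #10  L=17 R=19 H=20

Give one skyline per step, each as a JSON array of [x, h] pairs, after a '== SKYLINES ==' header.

== SKYLINES ==
[[31,20],[32,0]]
[[29,11],[31,20],[32,0]]
[[29,11],[31,20],[32,1],[35,0]]
[[25,4],[29,11],[31,20],[32,4],[34,1],[35,0]]
[[25,4],[29,11],[31,20],[32,4],[34,1],[35,8],[36,0]]
[[12,5],[18,0],[25,4],[29,11],[31,20],[32,4],[34,1],[35,8],[36,0]]
[[12,5],[18,0],[25,4],[29,11],[31,20],[32,4],[34,1],[35,8],[36,0]]
[[12,5],[18,4],[29,11],[31,20],[32,4],[34,1],[35,8],[36,0]]
[[12,5],[18,4],[29,11],[31,20],[32,11],[39,0]]
[[12,5],[17,20],[19,4],[29,11],[31,20],[32,11],[39,0]]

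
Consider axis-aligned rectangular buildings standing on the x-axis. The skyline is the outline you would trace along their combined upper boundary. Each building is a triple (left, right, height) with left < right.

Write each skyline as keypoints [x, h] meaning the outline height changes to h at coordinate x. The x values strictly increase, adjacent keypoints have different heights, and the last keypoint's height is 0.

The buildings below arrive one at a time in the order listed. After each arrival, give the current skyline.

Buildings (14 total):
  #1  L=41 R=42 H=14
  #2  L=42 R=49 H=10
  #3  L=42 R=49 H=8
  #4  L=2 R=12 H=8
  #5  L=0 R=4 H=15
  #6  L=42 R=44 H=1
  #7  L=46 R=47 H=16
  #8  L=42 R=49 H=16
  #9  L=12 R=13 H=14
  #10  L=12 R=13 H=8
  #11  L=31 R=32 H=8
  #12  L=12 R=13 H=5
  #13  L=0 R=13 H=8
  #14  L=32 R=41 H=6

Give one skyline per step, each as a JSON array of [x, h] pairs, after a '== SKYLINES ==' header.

== SKYLINES ==
[[41,14],[42,0]]
[[41,14],[42,10],[49,0]]
[[41,14],[42,10],[49,0]]
[[2,8],[12,0],[41,14],[42,10],[49,0]]
[[0,15],[4,8],[12,0],[41,14],[42,10],[49,0]]
[[0,15],[4,8],[12,0],[41,14],[42,10],[49,0]]
[[0,15],[4,8],[12,0],[41,14],[42,10],[46,16],[47,10],[49,0]]
[[0,15],[4,8],[12,0],[41,14],[42,16],[49,0]]
[[0,15],[4,8],[12,14],[13,0],[41,14],[42,16],[49,0]]
[[0,15],[4,8],[12,14],[13,0],[41,14],[42,16],[49,0]]
[[0,15],[4,8],[12,14],[13,0],[31,8],[32,0],[41,14],[42,16],[49,0]]
[[0,15],[4,8],[12,14],[13,0],[31,8],[32,0],[41,14],[42,16],[49,0]]
[[0,15],[4,8],[12,14],[13,0],[31,8],[32,0],[41,14],[42,16],[49,0]]
[[0,15],[4,8],[12,14],[13,0],[31,8],[32,6],[41,14],[42,16],[49,0]]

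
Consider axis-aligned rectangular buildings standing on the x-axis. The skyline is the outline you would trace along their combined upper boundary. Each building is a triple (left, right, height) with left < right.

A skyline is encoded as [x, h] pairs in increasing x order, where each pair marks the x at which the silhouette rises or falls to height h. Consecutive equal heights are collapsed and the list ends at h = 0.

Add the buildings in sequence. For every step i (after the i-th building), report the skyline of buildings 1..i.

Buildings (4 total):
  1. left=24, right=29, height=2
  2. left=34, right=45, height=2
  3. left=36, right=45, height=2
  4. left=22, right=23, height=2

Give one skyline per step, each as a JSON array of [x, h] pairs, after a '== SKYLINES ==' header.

== SKYLINES ==
[[24,2],[29,0]]
[[24,2],[29,0],[34,2],[45,0]]
[[24,2],[29,0],[34,2],[45,0]]
[[22,2],[23,0],[24,2],[29,0],[34,2],[45,0]]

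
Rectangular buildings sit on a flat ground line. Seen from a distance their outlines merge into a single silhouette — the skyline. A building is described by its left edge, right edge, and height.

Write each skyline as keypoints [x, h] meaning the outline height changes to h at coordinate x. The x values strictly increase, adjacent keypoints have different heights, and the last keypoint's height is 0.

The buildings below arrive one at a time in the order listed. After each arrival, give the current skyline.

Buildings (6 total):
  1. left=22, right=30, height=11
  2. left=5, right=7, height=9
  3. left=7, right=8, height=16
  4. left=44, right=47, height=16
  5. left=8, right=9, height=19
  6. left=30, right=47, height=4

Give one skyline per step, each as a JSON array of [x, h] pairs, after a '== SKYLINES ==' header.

== SKYLINES ==
[[22,11],[30,0]]
[[5,9],[7,0],[22,11],[30,0]]
[[5,9],[7,16],[8,0],[22,11],[30,0]]
[[5,9],[7,16],[8,0],[22,11],[30,0],[44,16],[47,0]]
[[5,9],[7,16],[8,19],[9,0],[22,11],[30,0],[44,16],[47,0]]
[[5,9],[7,16],[8,19],[9,0],[22,11],[30,4],[44,16],[47,0]]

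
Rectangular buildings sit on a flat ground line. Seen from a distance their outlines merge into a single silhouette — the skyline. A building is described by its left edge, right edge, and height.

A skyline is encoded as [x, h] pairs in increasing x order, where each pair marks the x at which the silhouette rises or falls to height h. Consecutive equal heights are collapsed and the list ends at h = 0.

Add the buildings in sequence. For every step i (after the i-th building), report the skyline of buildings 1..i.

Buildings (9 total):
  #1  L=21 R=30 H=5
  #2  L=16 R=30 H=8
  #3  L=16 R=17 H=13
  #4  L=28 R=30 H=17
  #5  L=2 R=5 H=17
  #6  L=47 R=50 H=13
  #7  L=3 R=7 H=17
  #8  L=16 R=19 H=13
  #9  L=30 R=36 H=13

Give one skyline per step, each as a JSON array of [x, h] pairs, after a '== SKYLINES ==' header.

== SKYLINES ==
[[21,5],[30,0]]
[[16,8],[30,0]]
[[16,13],[17,8],[30,0]]
[[16,13],[17,8],[28,17],[30,0]]
[[2,17],[5,0],[16,13],[17,8],[28,17],[30,0]]
[[2,17],[5,0],[16,13],[17,8],[28,17],[30,0],[47,13],[50,0]]
[[2,17],[7,0],[16,13],[17,8],[28,17],[30,0],[47,13],[50,0]]
[[2,17],[7,0],[16,13],[19,8],[28,17],[30,0],[47,13],[50,0]]
[[2,17],[7,0],[16,13],[19,8],[28,17],[30,13],[36,0],[47,13],[50,0]]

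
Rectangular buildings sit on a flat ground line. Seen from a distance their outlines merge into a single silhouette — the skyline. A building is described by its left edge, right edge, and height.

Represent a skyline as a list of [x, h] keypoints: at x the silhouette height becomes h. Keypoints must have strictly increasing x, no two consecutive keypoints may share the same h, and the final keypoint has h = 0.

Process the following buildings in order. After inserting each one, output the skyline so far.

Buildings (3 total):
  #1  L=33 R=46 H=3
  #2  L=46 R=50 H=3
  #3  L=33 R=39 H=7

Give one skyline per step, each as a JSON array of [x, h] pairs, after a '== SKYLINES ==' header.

== SKYLINES ==
[[33,3],[46,0]]
[[33,3],[50,0]]
[[33,7],[39,3],[50,0]]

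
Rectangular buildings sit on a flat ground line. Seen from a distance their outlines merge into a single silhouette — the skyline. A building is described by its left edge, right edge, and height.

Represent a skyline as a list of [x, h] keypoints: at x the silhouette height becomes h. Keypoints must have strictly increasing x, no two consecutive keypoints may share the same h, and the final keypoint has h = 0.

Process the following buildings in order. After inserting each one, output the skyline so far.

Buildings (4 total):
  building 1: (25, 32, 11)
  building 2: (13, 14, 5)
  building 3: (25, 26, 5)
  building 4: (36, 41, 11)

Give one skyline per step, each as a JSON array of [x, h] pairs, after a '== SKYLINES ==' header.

== SKYLINES ==
[[25,11],[32,0]]
[[13,5],[14,0],[25,11],[32,0]]
[[13,5],[14,0],[25,11],[32,0]]
[[13,5],[14,0],[25,11],[32,0],[36,11],[41,0]]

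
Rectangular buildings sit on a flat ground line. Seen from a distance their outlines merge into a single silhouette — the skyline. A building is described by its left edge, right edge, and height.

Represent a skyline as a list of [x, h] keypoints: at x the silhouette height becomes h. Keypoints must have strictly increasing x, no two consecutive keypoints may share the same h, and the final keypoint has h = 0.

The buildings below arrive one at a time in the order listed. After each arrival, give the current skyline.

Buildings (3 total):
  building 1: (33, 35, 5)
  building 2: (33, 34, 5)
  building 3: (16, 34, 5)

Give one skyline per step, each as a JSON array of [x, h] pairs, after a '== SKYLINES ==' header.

== SKYLINES ==
[[33,5],[35,0]]
[[33,5],[35,0]]
[[16,5],[35,0]]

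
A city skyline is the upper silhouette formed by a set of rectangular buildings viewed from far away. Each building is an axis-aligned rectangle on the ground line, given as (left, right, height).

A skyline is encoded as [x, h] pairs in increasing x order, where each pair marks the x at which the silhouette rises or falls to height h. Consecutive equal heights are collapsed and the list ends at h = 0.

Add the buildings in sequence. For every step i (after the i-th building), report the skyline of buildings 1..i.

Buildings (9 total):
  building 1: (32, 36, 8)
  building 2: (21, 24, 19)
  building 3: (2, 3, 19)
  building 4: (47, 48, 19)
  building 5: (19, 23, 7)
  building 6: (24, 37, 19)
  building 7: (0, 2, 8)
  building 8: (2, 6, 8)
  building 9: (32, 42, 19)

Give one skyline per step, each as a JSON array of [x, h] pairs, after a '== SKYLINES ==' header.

== SKYLINES ==
[[32,8],[36,0]]
[[21,19],[24,0],[32,8],[36,0]]
[[2,19],[3,0],[21,19],[24,0],[32,8],[36,0]]
[[2,19],[3,0],[21,19],[24,0],[32,8],[36,0],[47,19],[48,0]]
[[2,19],[3,0],[19,7],[21,19],[24,0],[32,8],[36,0],[47,19],[48,0]]
[[2,19],[3,0],[19,7],[21,19],[37,0],[47,19],[48,0]]
[[0,8],[2,19],[3,0],[19,7],[21,19],[37,0],[47,19],[48,0]]
[[0,8],[2,19],[3,8],[6,0],[19,7],[21,19],[37,0],[47,19],[48,0]]
[[0,8],[2,19],[3,8],[6,0],[19,7],[21,19],[42,0],[47,19],[48,0]]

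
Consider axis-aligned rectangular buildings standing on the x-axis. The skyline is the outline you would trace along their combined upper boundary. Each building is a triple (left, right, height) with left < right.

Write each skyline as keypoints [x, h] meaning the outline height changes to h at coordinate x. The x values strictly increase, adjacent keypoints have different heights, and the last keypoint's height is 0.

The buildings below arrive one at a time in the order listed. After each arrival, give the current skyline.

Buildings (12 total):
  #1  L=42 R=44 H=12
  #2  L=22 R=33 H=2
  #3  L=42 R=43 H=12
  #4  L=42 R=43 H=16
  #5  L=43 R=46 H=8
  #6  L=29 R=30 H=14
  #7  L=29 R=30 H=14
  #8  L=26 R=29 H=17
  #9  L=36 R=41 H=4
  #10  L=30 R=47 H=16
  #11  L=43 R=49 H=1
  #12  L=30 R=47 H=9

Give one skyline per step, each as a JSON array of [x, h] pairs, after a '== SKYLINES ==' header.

== SKYLINES ==
[[42,12],[44,0]]
[[22,2],[33,0],[42,12],[44,0]]
[[22,2],[33,0],[42,12],[44,0]]
[[22,2],[33,0],[42,16],[43,12],[44,0]]
[[22,2],[33,0],[42,16],[43,12],[44,8],[46,0]]
[[22,2],[29,14],[30,2],[33,0],[42,16],[43,12],[44,8],[46,0]]
[[22,2],[29,14],[30,2],[33,0],[42,16],[43,12],[44,8],[46,0]]
[[22,2],[26,17],[29,14],[30,2],[33,0],[42,16],[43,12],[44,8],[46,0]]
[[22,2],[26,17],[29,14],[30,2],[33,0],[36,4],[41,0],[42,16],[43,12],[44,8],[46,0]]
[[22,2],[26,17],[29,14],[30,16],[47,0]]
[[22,2],[26,17],[29,14],[30,16],[47,1],[49,0]]
[[22,2],[26,17],[29,14],[30,16],[47,1],[49,0]]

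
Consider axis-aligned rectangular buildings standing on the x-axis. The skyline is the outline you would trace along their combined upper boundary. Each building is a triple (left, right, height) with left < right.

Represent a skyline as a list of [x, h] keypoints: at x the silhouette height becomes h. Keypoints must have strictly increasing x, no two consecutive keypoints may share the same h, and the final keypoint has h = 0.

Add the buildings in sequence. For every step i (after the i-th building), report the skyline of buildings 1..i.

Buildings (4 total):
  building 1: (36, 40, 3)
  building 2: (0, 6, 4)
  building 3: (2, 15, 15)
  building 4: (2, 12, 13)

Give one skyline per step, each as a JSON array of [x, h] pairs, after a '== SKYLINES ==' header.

== SKYLINES ==
[[36,3],[40,0]]
[[0,4],[6,0],[36,3],[40,0]]
[[0,4],[2,15],[15,0],[36,3],[40,0]]
[[0,4],[2,15],[15,0],[36,3],[40,0]]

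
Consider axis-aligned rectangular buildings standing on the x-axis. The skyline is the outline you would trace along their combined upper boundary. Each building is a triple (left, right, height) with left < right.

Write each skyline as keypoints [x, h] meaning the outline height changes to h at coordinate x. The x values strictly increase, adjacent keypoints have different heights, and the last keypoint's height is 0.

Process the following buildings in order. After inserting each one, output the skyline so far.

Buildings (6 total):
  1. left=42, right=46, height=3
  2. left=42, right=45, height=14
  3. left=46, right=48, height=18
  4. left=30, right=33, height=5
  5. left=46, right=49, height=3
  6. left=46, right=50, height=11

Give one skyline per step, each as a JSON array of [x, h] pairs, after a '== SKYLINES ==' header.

== SKYLINES ==
[[42,3],[46,0]]
[[42,14],[45,3],[46,0]]
[[42,14],[45,3],[46,18],[48,0]]
[[30,5],[33,0],[42,14],[45,3],[46,18],[48,0]]
[[30,5],[33,0],[42,14],[45,3],[46,18],[48,3],[49,0]]
[[30,5],[33,0],[42,14],[45,3],[46,18],[48,11],[50,0]]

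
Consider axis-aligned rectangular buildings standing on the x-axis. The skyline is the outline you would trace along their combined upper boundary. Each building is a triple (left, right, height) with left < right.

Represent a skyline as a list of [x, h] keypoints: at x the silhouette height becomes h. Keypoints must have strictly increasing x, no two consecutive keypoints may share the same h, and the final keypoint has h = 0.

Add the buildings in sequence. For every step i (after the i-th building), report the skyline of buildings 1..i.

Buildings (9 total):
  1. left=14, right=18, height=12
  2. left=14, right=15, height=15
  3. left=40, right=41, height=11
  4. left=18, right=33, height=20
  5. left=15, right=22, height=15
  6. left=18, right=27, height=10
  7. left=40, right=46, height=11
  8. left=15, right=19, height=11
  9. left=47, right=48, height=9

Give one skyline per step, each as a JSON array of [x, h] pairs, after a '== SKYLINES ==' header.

== SKYLINES ==
[[14,12],[18,0]]
[[14,15],[15,12],[18,0]]
[[14,15],[15,12],[18,0],[40,11],[41,0]]
[[14,15],[15,12],[18,20],[33,0],[40,11],[41,0]]
[[14,15],[18,20],[33,0],[40,11],[41,0]]
[[14,15],[18,20],[33,0],[40,11],[41,0]]
[[14,15],[18,20],[33,0],[40,11],[46,0]]
[[14,15],[18,20],[33,0],[40,11],[46,0]]
[[14,15],[18,20],[33,0],[40,11],[46,0],[47,9],[48,0]]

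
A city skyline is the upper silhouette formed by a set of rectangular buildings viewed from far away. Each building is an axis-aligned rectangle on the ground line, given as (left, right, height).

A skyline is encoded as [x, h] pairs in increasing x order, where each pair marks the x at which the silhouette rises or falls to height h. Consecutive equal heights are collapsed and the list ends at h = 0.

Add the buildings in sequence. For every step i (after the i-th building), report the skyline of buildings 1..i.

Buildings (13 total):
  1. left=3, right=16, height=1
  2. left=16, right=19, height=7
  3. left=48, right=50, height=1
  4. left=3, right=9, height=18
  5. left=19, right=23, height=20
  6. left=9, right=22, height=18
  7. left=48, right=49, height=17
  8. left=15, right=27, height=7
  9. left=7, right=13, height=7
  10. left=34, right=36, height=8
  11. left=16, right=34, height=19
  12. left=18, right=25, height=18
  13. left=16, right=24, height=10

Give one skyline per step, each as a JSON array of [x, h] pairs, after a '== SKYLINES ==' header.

== SKYLINES ==
[[3,1],[16,0]]
[[3,1],[16,7],[19,0]]
[[3,1],[16,7],[19,0],[48,1],[50,0]]
[[3,18],[9,1],[16,7],[19,0],[48,1],[50,0]]
[[3,18],[9,1],[16,7],[19,20],[23,0],[48,1],[50,0]]
[[3,18],[19,20],[23,0],[48,1],[50,0]]
[[3,18],[19,20],[23,0],[48,17],[49,1],[50,0]]
[[3,18],[19,20],[23,7],[27,0],[48,17],[49,1],[50,0]]
[[3,18],[19,20],[23,7],[27,0],[48,17],[49,1],[50,0]]
[[3,18],[19,20],[23,7],[27,0],[34,8],[36,0],[48,17],[49,1],[50,0]]
[[3,18],[16,19],[19,20],[23,19],[34,8],[36,0],[48,17],[49,1],[50,0]]
[[3,18],[16,19],[19,20],[23,19],[34,8],[36,0],[48,17],[49,1],[50,0]]
[[3,18],[16,19],[19,20],[23,19],[34,8],[36,0],[48,17],[49,1],[50,0]]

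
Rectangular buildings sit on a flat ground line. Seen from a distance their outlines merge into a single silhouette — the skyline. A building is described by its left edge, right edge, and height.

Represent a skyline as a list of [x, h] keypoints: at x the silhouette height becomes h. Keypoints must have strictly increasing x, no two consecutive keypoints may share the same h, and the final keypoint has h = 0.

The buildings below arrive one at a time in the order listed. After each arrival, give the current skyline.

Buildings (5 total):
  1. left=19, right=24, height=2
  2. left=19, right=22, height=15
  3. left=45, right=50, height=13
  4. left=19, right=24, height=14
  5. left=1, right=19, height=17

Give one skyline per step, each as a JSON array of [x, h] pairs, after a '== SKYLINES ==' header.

== SKYLINES ==
[[19,2],[24,0]]
[[19,15],[22,2],[24,0]]
[[19,15],[22,2],[24,0],[45,13],[50,0]]
[[19,15],[22,14],[24,0],[45,13],[50,0]]
[[1,17],[19,15],[22,14],[24,0],[45,13],[50,0]]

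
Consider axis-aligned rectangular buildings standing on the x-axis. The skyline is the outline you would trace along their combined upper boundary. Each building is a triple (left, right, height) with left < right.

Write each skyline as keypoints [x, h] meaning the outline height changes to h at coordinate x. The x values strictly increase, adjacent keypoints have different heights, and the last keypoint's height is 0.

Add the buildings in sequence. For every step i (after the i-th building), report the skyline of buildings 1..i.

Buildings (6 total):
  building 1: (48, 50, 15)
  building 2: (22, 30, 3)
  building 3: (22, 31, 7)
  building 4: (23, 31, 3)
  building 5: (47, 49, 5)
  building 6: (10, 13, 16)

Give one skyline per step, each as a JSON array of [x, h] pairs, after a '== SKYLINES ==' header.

== SKYLINES ==
[[48,15],[50,0]]
[[22,3],[30,0],[48,15],[50,0]]
[[22,7],[31,0],[48,15],[50,0]]
[[22,7],[31,0],[48,15],[50,0]]
[[22,7],[31,0],[47,5],[48,15],[50,0]]
[[10,16],[13,0],[22,7],[31,0],[47,5],[48,15],[50,0]]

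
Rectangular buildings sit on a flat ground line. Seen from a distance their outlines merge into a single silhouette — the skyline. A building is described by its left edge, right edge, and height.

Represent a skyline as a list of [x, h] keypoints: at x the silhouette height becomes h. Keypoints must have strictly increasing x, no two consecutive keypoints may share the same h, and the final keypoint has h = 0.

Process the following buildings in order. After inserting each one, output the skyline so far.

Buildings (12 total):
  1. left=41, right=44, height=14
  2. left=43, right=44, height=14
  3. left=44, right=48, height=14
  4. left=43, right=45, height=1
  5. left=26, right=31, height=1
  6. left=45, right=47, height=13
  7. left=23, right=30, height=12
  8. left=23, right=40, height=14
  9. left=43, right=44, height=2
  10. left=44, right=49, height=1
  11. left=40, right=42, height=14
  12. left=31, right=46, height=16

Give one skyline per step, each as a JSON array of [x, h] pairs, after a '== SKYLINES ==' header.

== SKYLINES ==
[[41,14],[44,0]]
[[41,14],[44,0]]
[[41,14],[48,0]]
[[41,14],[48,0]]
[[26,1],[31,0],[41,14],[48,0]]
[[26,1],[31,0],[41,14],[48,0]]
[[23,12],[30,1],[31,0],[41,14],[48,0]]
[[23,14],[40,0],[41,14],[48,0]]
[[23,14],[40,0],[41,14],[48,0]]
[[23,14],[40,0],[41,14],[48,1],[49,0]]
[[23,14],[48,1],[49,0]]
[[23,14],[31,16],[46,14],[48,1],[49,0]]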